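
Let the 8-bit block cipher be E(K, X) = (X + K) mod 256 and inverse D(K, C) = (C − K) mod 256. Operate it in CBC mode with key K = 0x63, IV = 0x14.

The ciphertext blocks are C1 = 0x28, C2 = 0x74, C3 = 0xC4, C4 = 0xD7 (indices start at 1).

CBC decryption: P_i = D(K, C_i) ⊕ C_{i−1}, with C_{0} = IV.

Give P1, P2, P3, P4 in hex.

P1 = 0xD1, P2 = 0x39, P3 = 0x15, P4 = 0xB0

P1: D(K, 0x28) = 0xC5; 0xC5 ⊕ 0x14 = 0xD1.
P2: D(K, 0x74) = 0x11; 0x11 ⊕ 0x28 = 0x39.
P3: D(K, 0xC4) = 0x61; 0x61 ⊕ 0x74 = 0x15.
P4: D(K, 0xD7) = 0x74; 0x74 ⊕ 0xC4 = 0xB0.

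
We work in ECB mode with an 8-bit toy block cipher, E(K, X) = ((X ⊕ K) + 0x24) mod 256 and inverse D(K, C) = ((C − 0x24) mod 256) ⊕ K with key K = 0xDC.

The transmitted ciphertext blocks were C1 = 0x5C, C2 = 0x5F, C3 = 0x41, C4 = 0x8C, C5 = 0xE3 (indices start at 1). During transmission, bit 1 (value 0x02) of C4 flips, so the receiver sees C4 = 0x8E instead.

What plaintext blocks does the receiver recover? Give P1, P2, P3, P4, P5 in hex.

P1 = 0xE4, P2 = 0xE7, P3 = 0xC1, P4 = 0xB6, P5 = 0x63

ECB decryption: P_i = D(K, C_i).
Only C4 changed, to 0x8E. In ECB, a change in C_i affects only P_i. Decrypting the received ciphertext:
P1: D(K, 0x5C) = 0xE4.
P2: D(K, 0x5F) = 0xE7.
P3: D(K, 0x41) = 0xC1.
P4: D(K, 0x8E) = 0xB6.
P5: D(K, 0xE3) = 0x63.
Blocks that differ from the original plaintext: P4.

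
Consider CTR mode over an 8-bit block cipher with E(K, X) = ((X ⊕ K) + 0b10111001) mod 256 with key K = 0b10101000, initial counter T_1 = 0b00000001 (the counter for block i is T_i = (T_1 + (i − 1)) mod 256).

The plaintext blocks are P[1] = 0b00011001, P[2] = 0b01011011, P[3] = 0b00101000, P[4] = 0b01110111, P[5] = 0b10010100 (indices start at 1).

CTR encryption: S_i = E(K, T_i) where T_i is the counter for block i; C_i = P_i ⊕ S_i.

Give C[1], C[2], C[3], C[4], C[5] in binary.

C[1] = 0b01111011, C[2] = 0b00111000, C[3] = 0b01001100, C[4] = 0b00010010, C[5] = 0b11110010

C[1]: T = 0b00000001, S = E(K, T) = 0b01100010; 0b00011001 ⊕ 0b01100010 = 0b01111011.
C[2]: T = 0b00000010, S = E(K, T) = 0b01100011; 0b01011011 ⊕ 0b01100011 = 0b00111000.
C[3]: T = 0b00000011, S = E(K, T) = 0b01100100; 0b00101000 ⊕ 0b01100100 = 0b01001100.
C[4]: T = 0b00000100, S = E(K, T) = 0b01100101; 0b01110111 ⊕ 0b01100101 = 0b00010010.
C[5]: T = 0b00000101, S = E(K, T) = 0b01100110; 0b10010100 ⊕ 0b01100110 = 0b11110010.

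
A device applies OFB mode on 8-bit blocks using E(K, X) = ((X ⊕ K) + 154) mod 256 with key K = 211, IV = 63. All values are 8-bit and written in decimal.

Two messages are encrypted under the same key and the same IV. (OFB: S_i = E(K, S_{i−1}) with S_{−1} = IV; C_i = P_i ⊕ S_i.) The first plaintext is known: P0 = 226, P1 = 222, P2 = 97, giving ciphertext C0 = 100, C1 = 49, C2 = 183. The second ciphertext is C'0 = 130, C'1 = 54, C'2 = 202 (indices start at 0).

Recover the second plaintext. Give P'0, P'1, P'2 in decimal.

P'0 = 4, P'1 = 217, P'2 = 28

In OFB with a reused IV, both messages share the same keystream S_i, so C_i ⊕ C'_i = P_i ⊕ P'_i and thus P'_i = P_i ⊕ C_i ⊕ C'_i.
P'0: 226 ⊕ 100 ⊕ 130 = 4.
P'1: 222 ⊕ 49 ⊕ 54 = 217.
P'2: 97 ⊕ 183 ⊕ 202 = 28.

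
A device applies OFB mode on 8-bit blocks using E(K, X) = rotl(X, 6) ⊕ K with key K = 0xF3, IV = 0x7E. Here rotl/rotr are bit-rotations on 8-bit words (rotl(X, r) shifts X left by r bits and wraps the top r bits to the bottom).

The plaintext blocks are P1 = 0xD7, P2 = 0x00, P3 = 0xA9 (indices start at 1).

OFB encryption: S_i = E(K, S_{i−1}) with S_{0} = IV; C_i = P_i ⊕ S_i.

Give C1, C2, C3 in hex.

C1 = 0xBB, C2 = 0xE8, C3 = 0x60

C1: S = E(K, 0x7E) = 0x6C; 0xD7 ⊕ 0x6C = 0xBB.
C2: S = E(K, 0x6C) = 0xE8; 0x00 ⊕ 0xE8 = 0xE8.
C3: S = E(K, 0xE8) = 0xC9; 0xA9 ⊕ 0xC9 = 0x60.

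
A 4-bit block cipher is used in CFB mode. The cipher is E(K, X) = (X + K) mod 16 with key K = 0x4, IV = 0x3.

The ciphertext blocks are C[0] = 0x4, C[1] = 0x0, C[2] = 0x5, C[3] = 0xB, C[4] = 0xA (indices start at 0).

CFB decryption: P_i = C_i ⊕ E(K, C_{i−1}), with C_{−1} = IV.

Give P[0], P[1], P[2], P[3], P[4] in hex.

P[0] = 0x3, P[1] = 0x8, P[2] = 0x1, P[3] = 0x2, P[4] = 0x5

P[0]: E(K, 0x3) = 0x7; 0x4 ⊕ 0x7 = 0x3.
P[1]: E(K, 0x4) = 0x8; 0x0 ⊕ 0x8 = 0x8.
P[2]: E(K, 0x0) = 0x4; 0x5 ⊕ 0x4 = 0x1.
P[3]: E(K, 0x5) = 0x9; 0xB ⊕ 0x9 = 0x2.
P[4]: E(K, 0xB) = 0xF; 0xA ⊕ 0xF = 0x5.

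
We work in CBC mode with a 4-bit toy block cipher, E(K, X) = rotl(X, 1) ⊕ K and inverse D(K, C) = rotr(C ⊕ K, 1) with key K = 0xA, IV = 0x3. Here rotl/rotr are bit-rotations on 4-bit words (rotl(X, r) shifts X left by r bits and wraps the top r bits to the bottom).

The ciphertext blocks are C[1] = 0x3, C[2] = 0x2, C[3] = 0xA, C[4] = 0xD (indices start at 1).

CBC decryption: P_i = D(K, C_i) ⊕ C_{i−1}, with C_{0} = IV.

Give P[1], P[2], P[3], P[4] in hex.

P[1] = 0xF, P[2] = 0x7, P[3] = 0x2, P[4] = 0x1

P[1]: D(K, 0x3) = 0xC; 0xC ⊕ 0x3 = 0xF.
P[2]: D(K, 0x2) = 0x4; 0x4 ⊕ 0x3 = 0x7.
P[3]: D(K, 0xA) = 0x0; 0x0 ⊕ 0x2 = 0x2.
P[4]: D(K, 0xD) = 0xB; 0xB ⊕ 0xA = 0x1.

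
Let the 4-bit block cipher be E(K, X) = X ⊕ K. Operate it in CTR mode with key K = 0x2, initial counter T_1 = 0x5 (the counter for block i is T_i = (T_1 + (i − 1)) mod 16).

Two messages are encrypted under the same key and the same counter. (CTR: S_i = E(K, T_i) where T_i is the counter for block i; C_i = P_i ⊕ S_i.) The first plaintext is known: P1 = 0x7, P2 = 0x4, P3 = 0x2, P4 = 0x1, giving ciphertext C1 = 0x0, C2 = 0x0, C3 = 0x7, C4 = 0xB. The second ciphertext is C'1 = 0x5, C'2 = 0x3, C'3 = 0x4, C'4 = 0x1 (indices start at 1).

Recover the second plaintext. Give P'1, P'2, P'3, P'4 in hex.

In CTR with a reused counter, both messages share the same keystream S_i, so C_i ⊕ C'_i = P_i ⊕ P'_i and thus P'_i = P_i ⊕ C_i ⊕ C'_i.
P'1: 0x7 ⊕ 0x0 ⊕ 0x5 = 0x2.
P'2: 0x4 ⊕ 0x0 ⊕ 0x3 = 0x7.
P'3: 0x2 ⊕ 0x7 ⊕ 0x4 = 0x1.
P'4: 0x1 ⊕ 0xB ⊕ 0x1 = 0xB.

P'1 = 0x2, P'2 = 0x7, P'3 = 0x1, P'4 = 0xB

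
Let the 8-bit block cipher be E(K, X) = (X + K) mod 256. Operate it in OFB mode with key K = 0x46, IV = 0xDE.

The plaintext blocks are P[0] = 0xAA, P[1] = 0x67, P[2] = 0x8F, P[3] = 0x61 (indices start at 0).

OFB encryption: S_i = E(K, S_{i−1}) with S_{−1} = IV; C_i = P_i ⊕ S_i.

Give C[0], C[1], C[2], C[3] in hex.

C[0] = 0x8E, C[1] = 0x0D, C[2] = 0x3F, C[3] = 0x97

C[0]: S = E(K, 0xDE) = 0x24; 0xAA ⊕ 0x24 = 0x8E.
C[1]: S = E(K, 0x24) = 0x6A; 0x67 ⊕ 0x6A = 0x0D.
C[2]: S = E(K, 0x6A) = 0xB0; 0x8F ⊕ 0xB0 = 0x3F.
C[3]: S = E(K, 0xB0) = 0xF6; 0x61 ⊕ 0xF6 = 0x97.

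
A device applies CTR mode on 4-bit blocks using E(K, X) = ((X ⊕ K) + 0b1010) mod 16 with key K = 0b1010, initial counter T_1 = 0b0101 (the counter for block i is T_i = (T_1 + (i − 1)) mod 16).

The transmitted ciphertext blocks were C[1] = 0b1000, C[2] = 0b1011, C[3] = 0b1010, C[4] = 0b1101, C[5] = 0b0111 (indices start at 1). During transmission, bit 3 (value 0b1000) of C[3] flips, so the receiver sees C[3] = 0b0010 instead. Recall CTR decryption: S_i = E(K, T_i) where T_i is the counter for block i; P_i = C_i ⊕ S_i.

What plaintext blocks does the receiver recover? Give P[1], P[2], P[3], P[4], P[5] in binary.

Only C[3] changed, to 0b0010. In CTR, a change in C_i flips the same bit in P_i only; the keystream is unaffected. Decrypting the received ciphertext:
P[1]: T = 0b0101, S = E(K, T) = 0b1001; 0b1000 ⊕ 0b1001 = 0b0001.
P[2]: T = 0b0110, S = E(K, T) = 0b0110; 0b1011 ⊕ 0b0110 = 0b1101.
P[3]: T = 0b0111, S = E(K, T) = 0b0111; 0b0010 ⊕ 0b0111 = 0b0101.
P[4]: T = 0b1000, S = E(K, T) = 0b1100; 0b1101 ⊕ 0b1100 = 0b0001.
P[5]: T = 0b1001, S = E(K, T) = 0b1101; 0b0111 ⊕ 0b1101 = 0b1010.
Blocks that differ from the original plaintext: P[3].

P[1] = 0b0001, P[2] = 0b1101, P[3] = 0b0101, P[4] = 0b0001, P[5] = 0b1010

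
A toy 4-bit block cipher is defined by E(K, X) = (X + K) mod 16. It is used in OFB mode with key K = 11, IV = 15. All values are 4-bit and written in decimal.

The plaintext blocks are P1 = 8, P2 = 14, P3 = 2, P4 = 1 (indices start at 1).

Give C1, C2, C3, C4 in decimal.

C1 = 2, C2 = 11, C3 = 2, C4 = 10

OFB encryption: S_i = E(K, S_{i−1}) with S_{0} = IV; C_i = P_i ⊕ S_i.
C1: S = E(K, 15) = 10; 8 ⊕ 10 = 2.
C2: S = E(K, 10) = 5; 14 ⊕ 5 = 11.
C3: S = E(K, 5) = 0; 2 ⊕ 0 = 2.
C4: S = E(K, 0) = 11; 1 ⊕ 11 = 10.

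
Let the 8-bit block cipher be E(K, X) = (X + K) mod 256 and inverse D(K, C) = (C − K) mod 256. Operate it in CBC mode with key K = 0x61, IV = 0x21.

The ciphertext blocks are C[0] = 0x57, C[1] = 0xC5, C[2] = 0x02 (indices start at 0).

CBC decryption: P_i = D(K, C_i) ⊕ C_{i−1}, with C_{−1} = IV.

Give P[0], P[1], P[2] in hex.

P[0]: D(K, 0x57) = 0xF6; 0xF6 ⊕ 0x21 = 0xD7.
P[1]: D(K, 0xC5) = 0x64; 0x64 ⊕ 0x57 = 0x33.
P[2]: D(K, 0x02) = 0xA1; 0xA1 ⊕ 0xC5 = 0x64.

P[0] = 0xD7, P[1] = 0x33, P[2] = 0x64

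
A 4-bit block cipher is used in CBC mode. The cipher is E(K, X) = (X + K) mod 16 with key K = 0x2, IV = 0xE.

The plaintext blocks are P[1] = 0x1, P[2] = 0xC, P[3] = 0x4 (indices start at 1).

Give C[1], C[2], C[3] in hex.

CBC encryption: C_i = E(K, P_i ⊕ C_{i−1}), with C_{0} = IV.
C[1]: P[1] ⊕ 0xE = 0xF; E(K, 0xF) = 0x1.
C[2]: P[2] ⊕ 0x1 = 0xD; E(K, 0xD) = 0xF.
C[3]: P[3] ⊕ 0xF = 0xB; E(K, 0xB) = 0xD.

C[1] = 0x1, C[2] = 0xF, C[3] = 0xD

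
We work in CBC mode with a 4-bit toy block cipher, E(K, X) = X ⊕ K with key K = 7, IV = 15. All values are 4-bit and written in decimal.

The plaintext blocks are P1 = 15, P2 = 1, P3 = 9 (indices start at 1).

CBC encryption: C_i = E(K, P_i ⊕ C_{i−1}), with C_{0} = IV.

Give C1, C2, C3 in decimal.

C1: P1 ⊕ 15 = 0; E(K, 0) = 7.
C2: P2 ⊕ 7 = 6; E(K, 6) = 1.
C3: P3 ⊕ 1 = 8; E(K, 8) = 15.

C1 = 7, C2 = 1, C3 = 15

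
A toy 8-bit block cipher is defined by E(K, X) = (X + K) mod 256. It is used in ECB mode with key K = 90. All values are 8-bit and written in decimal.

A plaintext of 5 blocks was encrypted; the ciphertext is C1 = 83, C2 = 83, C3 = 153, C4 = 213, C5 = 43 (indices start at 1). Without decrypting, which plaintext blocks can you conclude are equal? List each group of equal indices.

ECB encrypts each block independently with the same key, so equal ciphertext blocks imply equal plaintext blocks.
C1 = C2 = 83, so P1 = P2.

P1 = P2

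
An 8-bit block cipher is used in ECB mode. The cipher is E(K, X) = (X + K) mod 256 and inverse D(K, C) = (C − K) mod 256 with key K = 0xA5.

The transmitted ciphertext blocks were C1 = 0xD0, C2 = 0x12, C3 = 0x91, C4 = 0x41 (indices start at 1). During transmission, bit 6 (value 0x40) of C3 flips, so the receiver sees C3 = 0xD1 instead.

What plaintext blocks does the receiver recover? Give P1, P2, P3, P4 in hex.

P1 = 0x2B, P2 = 0x6D, P3 = 0x2C, P4 = 0x9C

ECB decryption: P_i = D(K, C_i).
Only C3 changed, to 0xD1. In ECB, a change in C_i affects only P_i. Decrypting the received ciphertext:
P1: D(K, 0xD0) = 0x2B.
P2: D(K, 0x12) = 0x6D.
P3: D(K, 0xD1) = 0x2C.
P4: D(K, 0x41) = 0x9C.
Blocks that differ from the original plaintext: P3.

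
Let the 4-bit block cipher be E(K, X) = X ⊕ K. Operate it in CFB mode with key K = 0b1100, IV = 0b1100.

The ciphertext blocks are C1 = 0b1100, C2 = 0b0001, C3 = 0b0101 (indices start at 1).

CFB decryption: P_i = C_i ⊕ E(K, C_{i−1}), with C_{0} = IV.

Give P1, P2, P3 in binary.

P1: E(K, 0b1100) = 0b0000; 0b1100 ⊕ 0b0000 = 0b1100.
P2: E(K, 0b1100) = 0b0000; 0b0001 ⊕ 0b0000 = 0b0001.
P3: E(K, 0b0001) = 0b1101; 0b0101 ⊕ 0b1101 = 0b1000.

P1 = 0b1100, P2 = 0b0001, P3 = 0b1000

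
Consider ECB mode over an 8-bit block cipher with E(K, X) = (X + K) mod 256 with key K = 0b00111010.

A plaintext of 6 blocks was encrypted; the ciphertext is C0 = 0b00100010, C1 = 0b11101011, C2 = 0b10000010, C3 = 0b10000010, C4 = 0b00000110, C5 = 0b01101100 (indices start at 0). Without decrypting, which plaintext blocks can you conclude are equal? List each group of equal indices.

ECB encrypts each block independently with the same key, so equal ciphertext blocks imply equal plaintext blocks.
C2 = C3 = 0b10000010, so P2 = P3.

P2 = P3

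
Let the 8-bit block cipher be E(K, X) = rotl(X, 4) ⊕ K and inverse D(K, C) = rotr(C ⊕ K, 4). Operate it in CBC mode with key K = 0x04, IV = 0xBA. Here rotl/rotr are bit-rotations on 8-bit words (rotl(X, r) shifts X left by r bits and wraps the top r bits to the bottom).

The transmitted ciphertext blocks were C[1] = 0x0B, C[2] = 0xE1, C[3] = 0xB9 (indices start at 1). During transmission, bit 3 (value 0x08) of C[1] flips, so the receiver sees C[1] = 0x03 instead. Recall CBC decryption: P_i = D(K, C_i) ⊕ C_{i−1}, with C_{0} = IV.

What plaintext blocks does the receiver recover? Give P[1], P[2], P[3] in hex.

P[1] = 0xCA, P[2] = 0x5D, P[3] = 0x3A

Only C[1] changed, to 0x03. In CBC, a change in C_i garbles P_i and flips the same bit in P_{i+1}. Decrypting the received ciphertext:
P[1]: D(K, 0x03) = 0x70; 0x70 ⊕ 0xBA = 0xCA.
P[2]: D(K, 0xE1) = 0x5E; 0x5E ⊕ 0x03 = 0x5D.
P[3]: D(K, 0xB9) = 0xDB; 0xDB ⊕ 0xE1 = 0x3A.
Blocks that differ from the original plaintext: P[1], P[2].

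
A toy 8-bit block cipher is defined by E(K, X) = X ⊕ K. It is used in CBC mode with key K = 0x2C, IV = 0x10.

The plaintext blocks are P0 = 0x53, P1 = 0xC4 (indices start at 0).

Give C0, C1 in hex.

C0 = 0x6F, C1 = 0x87

CBC encryption: C_i = E(K, P_i ⊕ C_{i−1}), with C_{−1} = IV.
C0: P0 ⊕ 0x10 = 0x43; E(K, 0x43) = 0x6F.
C1: P1 ⊕ 0x6F = 0xAB; E(K, 0xAB) = 0x87.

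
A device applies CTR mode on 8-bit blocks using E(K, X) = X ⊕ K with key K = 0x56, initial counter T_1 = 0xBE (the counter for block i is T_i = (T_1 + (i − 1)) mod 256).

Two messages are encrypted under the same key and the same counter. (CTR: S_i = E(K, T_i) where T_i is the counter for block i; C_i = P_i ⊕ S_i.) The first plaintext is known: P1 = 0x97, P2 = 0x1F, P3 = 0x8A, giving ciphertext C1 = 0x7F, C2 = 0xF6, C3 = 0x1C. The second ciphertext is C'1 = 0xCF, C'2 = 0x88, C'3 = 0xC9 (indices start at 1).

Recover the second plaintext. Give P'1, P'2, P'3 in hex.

P'1 = 0x27, P'2 = 0x61, P'3 = 0x5F

In CTR with a reused counter, both messages share the same keystream S_i, so C_i ⊕ C'_i = P_i ⊕ P'_i and thus P'_i = P_i ⊕ C_i ⊕ C'_i.
P'1: 0x97 ⊕ 0x7F ⊕ 0xCF = 0x27.
P'2: 0x1F ⊕ 0xF6 ⊕ 0x88 = 0x61.
P'3: 0x8A ⊕ 0x1C ⊕ 0xC9 = 0x5F.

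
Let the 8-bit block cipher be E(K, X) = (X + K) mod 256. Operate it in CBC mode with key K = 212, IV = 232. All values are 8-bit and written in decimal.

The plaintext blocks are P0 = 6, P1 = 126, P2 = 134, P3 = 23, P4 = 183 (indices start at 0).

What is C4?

CBC encryption: C_i = E(K, P_i ⊕ C_{i−1}), with C_{−1} = IV.
C0: P0 ⊕ 232 = 238; E(K, 238) = 194.
C1: P1 ⊕ 194 = 188; E(K, 188) = 144.
C2: P2 ⊕ 144 = 22; E(K, 22) = 234.
C3: P3 ⊕ 234 = 253; E(K, 253) = 209.
C4: P4 ⊕ 209 = 102; E(K, 102) = 58.

C4 = 58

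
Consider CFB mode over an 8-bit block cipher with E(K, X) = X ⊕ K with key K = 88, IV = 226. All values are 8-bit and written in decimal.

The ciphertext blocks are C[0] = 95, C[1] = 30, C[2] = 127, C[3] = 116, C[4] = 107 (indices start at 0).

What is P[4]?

P[4] = 71

CFB decryption: P_i = C_i ⊕ E(K, C_{i−1}), with C_{−1} = IV.
P[4]: E(K, 116) = 44; 107 ⊕ 44 = 71.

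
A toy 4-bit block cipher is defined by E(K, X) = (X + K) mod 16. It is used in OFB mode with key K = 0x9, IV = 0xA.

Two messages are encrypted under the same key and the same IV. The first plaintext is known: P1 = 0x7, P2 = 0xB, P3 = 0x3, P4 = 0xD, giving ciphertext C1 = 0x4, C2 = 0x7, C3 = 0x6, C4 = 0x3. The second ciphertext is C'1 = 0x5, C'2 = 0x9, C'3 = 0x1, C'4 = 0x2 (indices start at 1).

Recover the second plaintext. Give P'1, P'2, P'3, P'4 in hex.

In OFB with a reused IV, both messages share the same keystream S_i, so C_i ⊕ C'_i = P_i ⊕ P'_i and thus P'_i = P_i ⊕ C_i ⊕ C'_i.
P'1: 0x7 ⊕ 0x4 ⊕ 0x5 = 0x6.
P'2: 0xB ⊕ 0x7 ⊕ 0x9 = 0x5.
P'3: 0x3 ⊕ 0x6 ⊕ 0x1 = 0x4.
P'4: 0xD ⊕ 0x3 ⊕ 0x2 = 0xC.

P'1 = 0x6, P'2 = 0x5, P'3 = 0x4, P'4 = 0xC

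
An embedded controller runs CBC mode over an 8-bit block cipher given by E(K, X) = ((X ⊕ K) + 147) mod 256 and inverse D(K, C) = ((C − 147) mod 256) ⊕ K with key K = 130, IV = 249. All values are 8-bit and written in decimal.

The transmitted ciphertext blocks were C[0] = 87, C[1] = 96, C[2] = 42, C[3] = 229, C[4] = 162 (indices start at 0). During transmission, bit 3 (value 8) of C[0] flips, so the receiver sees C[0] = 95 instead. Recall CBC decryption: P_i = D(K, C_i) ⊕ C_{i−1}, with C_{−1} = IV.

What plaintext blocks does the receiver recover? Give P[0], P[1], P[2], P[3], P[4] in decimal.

P[0] = 183, P[1] = 16, P[2] = 117, P[3] = 250, P[4] = 104

Only C[0] changed, to 95. In CBC, a change in C_i garbles P_i and flips the same bit in P_{i+1}. Decrypting the received ciphertext:
P[0]: D(K, 95) = 78; 78 ⊕ 249 = 183.
P[1]: D(K, 96) = 79; 79 ⊕ 95 = 16.
P[2]: D(K, 42) = 21; 21 ⊕ 96 = 117.
P[3]: D(K, 229) = 208; 208 ⊕ 42 = 250.
P[4]: D(K, 162) = 141; 141 ⊕ 229 = 104.
Blocks that differ from the original plaintext: P[0], P[1].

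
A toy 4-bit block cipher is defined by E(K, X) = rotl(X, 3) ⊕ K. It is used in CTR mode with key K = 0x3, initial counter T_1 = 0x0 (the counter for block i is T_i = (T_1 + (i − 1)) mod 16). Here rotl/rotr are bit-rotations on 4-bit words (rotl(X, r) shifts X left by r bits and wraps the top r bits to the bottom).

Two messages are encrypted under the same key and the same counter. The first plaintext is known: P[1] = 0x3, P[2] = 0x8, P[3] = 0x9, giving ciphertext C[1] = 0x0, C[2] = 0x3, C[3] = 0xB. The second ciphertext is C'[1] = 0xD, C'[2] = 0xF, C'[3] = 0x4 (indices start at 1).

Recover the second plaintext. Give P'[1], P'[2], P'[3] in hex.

P'[1] = 0xE, P'[2] = 0x4, P'[3] = 0x6

In CTR with a reused counter, both messages share the same keystream S_i, so C_i ⊕ C'_i = P_i ⊕ P'_i and thus P'_i = P_i ⊕ C_i ⊕ C'_i.
P'[1]: 0x3 ⊕ 0x0 ⊕ 0xD = 0xE.
P'[2]: 0x8 ⊕ 0x3 ⊕ 0xF = 0x4.
P'[3]: 0x9 ⊕ 0xB ⊕ 0x4 = 0x6.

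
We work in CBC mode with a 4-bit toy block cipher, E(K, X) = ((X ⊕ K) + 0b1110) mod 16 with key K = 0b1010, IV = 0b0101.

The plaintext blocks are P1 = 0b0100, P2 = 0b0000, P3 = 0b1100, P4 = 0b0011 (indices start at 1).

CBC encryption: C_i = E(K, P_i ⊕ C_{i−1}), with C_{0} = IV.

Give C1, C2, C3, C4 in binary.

C1 = 0b1001, C2 = 0b0001, C3 = 0b0101, C4 = 0b1010

C1: P1 ⊕ 0b0101 = 0b0001; E(K, 0b0001) = 0b1001.
C2: P2 ⊕ 0b1001 = 0b1001; E(K, 0b1001) = 0b0001.
C3: P3 ⊕ 0b0001 = 0b1101; E(K, 0b1101) = 0b0101.
C4: P4 ⊕ 0b0101 = 0b0110; E(K, 0b0110) = 0b1010.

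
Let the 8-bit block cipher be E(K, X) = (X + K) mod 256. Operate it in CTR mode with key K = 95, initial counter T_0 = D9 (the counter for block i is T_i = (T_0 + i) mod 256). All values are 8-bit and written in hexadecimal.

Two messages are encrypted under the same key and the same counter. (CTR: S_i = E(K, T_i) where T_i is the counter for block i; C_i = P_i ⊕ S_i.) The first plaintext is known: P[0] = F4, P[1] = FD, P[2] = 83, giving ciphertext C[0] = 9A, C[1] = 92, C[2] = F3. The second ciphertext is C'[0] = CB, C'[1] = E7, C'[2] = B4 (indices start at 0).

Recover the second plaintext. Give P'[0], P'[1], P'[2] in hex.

In CTR with a reused counter, both messages share the same keystream S_i, so C_i ⊕ C'_i = P_i ⊕ P'_i and thus P'_i = P_i ⊕ C_i ⊕ C'_i.
P'[0]: F4 ⊕ 9A ⊕ CB = A5.
P'[1]: FD ⊕ 92 ⊕ E7 = 88.
P'[2]: 83 ⊕ F3 ⊕ B4 = C4.

P'[0] = A5, P'[1] = 88, P'[2] = C4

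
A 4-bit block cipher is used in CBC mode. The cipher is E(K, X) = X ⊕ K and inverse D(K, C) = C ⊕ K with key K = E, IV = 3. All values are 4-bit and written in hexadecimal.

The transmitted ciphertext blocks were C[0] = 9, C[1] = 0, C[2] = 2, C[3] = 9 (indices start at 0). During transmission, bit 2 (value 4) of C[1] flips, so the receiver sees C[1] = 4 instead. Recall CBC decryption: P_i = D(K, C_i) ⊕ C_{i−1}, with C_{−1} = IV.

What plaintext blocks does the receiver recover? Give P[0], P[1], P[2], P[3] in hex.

P[0] = 4, P[1] = 3, P[2] = 8, P[3] = 5

Only C[1] changed, to 4. In CBC, a change in C_i garbles P_i and flips the same bit in P_{i+1}. Decrypting the received ciphertext:
P[0]: D(K, 9) = 7; 7 ⊕ 3 = 4.
P[1]: D(K, 4) = A; A ⊕ 9 = 3.
P[2]: D(K, 2) = C; C ⊕ 4 = 8.
P[3]: D(K, 9) = 7; 7 ⊕ 2 = 5.
Blocks that differ from the original plaintext: P[1], P[2].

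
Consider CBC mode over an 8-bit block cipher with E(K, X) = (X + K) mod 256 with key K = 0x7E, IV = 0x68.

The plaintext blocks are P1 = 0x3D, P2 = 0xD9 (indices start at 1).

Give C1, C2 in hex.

CBC encryption: C_i = E(K, P_i ⊕ C_{i−1}), with C_{0} = IV.
C1: P1 ⊕ 0x68 = 0x55; E(K, 0x55) = 0xD3.
C2: P2 ⊕ 0xD3 = 0x0A; E(K, 0x0A) = 0x88.

C1 = 0xD3, C2 = 0x88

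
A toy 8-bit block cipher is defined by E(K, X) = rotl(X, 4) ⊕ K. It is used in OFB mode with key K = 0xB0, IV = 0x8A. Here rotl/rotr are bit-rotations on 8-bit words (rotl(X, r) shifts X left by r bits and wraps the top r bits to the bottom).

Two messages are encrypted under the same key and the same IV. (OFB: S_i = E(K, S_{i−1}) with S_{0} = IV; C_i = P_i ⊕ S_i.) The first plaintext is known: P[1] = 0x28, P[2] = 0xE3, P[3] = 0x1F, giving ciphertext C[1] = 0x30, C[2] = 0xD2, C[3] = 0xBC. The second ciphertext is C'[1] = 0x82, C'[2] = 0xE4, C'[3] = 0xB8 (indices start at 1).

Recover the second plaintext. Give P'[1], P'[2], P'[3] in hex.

In OFB with a reused IV, both messages share the same keystream S_i, so C_i ⊕ C'_i = P_i ⊕ P'_i and thus P'_i = P_i ⊕ C_i ⊕ C'_i.
P'[1]: 0x28 ⊕ 0x30 ⊕ 0x82 = 0x9A.
P'[2]: 0xE3 ⊕ 0xD2 ⊕ 0xE4 = 0xD5.
P'[3]: 0x1F ⊕ 0xBC ⊕ 0xB8 = 0x1B.

P'[1] = 0x9A, P'[2] = 0xD5, P'[3] = 0x1B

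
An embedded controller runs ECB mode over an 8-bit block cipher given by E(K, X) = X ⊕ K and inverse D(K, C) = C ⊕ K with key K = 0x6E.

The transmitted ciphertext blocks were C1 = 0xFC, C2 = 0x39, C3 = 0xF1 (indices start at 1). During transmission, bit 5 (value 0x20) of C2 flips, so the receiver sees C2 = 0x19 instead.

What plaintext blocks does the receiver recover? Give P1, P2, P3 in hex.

P1 = 0x92, P2 = 0x77, P3 = 0x9F

ECB decryption: P_i = D(K, C_i).
Only C2 changed, to 0x19. In ECB, a change in C_i affects only P_i. Decrypting the received ciphertext:
P1: D(K, 0xFC) = 0x92.
P2: D(K, 0x19) = 0x77.
P3: D(K, 0xF1) = 0x9F.
Blocks that differ from the original plaintext: P2.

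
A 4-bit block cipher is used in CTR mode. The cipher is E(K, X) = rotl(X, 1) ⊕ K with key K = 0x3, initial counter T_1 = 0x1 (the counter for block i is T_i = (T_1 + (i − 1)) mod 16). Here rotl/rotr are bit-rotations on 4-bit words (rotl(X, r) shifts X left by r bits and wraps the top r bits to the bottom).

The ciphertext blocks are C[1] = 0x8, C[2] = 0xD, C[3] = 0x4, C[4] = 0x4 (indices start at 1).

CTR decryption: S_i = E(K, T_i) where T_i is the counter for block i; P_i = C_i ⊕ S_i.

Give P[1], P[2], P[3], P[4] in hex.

P[1] = 0x9, P[2] = 0xA, P[3] = 0x1, P[4] = 0xF

P[1]: T = 0x1, S = E(K, T) = 0x1; 0x8 ⊕ 0x1 = 0x9.
P[2]: T = 0x2, S = E(K, T) = 0x7; 0xD ⊕ 0x7 = 0xA.
P[3]: T = 0x3, S = E(K, T) = 0x5; 0x4 ⊕ 0x5 = 0x1.
P[4]: T = 0x4, S = E(K, T) = 0xB; 0x4 ⊕ 0xB = 0xF.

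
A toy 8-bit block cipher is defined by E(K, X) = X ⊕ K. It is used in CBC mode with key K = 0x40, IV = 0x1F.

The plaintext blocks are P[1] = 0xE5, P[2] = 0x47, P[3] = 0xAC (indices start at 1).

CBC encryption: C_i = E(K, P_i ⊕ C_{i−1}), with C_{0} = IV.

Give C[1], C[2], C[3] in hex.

C[1] = 0xBA, C[2] = 0xBD, C[3] = 0x51

C[1]: P[1] ⊕ 0x1F = 0xFA; E(K, 0xFA) = 0xBA.
C[2]: P[2] ⊕ 0xBA = 0xFD; E(K, 0xFD) = 0xBD.
C[3]: P[3] ⊕ 0xBD = 0x11; E(K, 0x11) = 0x51.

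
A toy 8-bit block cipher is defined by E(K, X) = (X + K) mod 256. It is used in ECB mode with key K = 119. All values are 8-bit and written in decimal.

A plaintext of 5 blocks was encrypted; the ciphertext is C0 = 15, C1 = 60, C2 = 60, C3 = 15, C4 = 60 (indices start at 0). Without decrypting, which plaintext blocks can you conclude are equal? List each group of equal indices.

P0 = P3; P1 = P2 = P4

ECB encrypts each block independently with the same key, so equal ciphertext blocks imply equal plaintext blocks.
C0 = C3 = 15, so P0 = P3.
C1 = C2 = C4 = 60, so P1 = P2 = P4.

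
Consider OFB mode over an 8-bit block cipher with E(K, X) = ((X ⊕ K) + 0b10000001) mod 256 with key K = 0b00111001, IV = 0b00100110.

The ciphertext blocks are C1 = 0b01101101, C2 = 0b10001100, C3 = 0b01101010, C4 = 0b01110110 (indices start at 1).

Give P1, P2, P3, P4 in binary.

OFB decryption: S_i = E(K, S_{i−1}) with S_{0} = IV; P_i = C_i ⊕ S_i.
P1: S = E(K, 0b00100110) = 0b10100000; 0b01101101 ⊕ 0b10100000 = 0b11001101.
P2: S = E(K, 0b10100000) = 0b00011010; 0b10001100 ⊕ 0b00011010 = 0b10010110.
P3: S = E(K, 0b00011010) = 0b10100100; 0b01101010 ⊕ 0b10100100 = 0b11001110.
P4: S = E(K, 0b10100100) = 0b00011110; 0b01110110 ⊕ 0b00011110 = 0b01101000.

P1 = 0b11001101, P2 = 0b10010110, P3 = 0b11001110, P4 = 0b01101000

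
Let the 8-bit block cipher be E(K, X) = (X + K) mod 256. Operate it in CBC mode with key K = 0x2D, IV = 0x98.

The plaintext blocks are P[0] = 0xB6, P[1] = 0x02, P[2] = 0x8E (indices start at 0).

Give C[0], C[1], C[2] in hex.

C[0] = 0x5B, C[1] = 0x86, C[2] = 0x35

CBC encryption: C_i = E(K, P_i ⊕ C_{i−1}), with C_{−1} = IV.
C[0]: P[0] ⊕ 0x98 = 0x2E; E(K, 0x2E) = 0x5B.
C[1]: P[1] ⊕ 0x5B = 0x59; E(K, 0x59) = 0x86.
C[2]: P[2] ⊕ 0x86 = 0x08; E(K, 0x08) = 0x35.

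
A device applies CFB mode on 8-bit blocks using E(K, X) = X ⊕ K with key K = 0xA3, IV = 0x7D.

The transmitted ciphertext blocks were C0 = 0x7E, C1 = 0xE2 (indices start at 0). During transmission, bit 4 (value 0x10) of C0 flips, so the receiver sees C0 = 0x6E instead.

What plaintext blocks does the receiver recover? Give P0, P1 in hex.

P0 = 0xB0, P1 = 0x2F

CFB decryption: P_i = C_i ⊕ E(K, C_{i−1}), with C_{−1} = IV.
Only C0 changed, to 0x6E. In CFB, a change in C_i flips the same bit in P_i and garbles P_{i+1}. Decrypting the received ciphertext:
P0: E(K, 0x7D) = 0xDE; 0x6E ⊕ 0xDE = 0xB0.
P1: E(K, 0x6E) = 0xCD; 0xE2 ⊕ 0xCD = 0x2F.
Blocks that differ from the original plaintext: P0, P1.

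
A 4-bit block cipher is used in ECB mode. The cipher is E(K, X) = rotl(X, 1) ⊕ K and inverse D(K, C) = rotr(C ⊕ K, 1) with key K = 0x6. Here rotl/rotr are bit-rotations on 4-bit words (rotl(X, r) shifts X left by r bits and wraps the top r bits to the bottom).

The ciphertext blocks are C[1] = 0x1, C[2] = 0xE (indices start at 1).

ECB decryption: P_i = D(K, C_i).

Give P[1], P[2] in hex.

P[1] = 0xB, P[2] = 0x4

P[1]: D(K, 0x1) = 0xB.
P[2]: D(K, 0xE) = 0x4.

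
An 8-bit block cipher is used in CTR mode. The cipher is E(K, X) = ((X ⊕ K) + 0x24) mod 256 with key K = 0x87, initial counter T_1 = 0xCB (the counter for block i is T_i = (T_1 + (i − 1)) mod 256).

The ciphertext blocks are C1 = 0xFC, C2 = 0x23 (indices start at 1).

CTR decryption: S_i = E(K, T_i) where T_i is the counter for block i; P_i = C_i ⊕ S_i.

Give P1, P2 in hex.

P1 = 0x8C, P2 = 0x4C

P1: T = 0xCB, S = E(K, T) = 0x70; 0xFC ⊕ 0x70 = 0x8C.
P2: T = 0xCC, S = E(K, T) = 0x6F; 0x23 ⊕ 0x6F = 0x4C.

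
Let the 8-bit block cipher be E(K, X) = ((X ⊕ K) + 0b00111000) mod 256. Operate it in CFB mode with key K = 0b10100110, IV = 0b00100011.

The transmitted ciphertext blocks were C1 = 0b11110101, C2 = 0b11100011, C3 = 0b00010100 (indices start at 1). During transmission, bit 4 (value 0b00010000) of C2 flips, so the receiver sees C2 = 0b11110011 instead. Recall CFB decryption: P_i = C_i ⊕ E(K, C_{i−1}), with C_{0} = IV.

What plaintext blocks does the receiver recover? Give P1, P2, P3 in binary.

P1 = 0b01001000, P2 = 0b01111000, P3 = 0b10011001

Only C2 changed, to 0b11110011. In CFB, a change in C_i flips the same bit in P_i and garbles P_{i+1}. Decrypting the received ciphertext:
P1: E(K, 0b00100011) = 0b10111101; 0b11110101 ⊕ 0b10111101 = 0b01001000.
P2: E(K, 0b11110101) = 0b10001011; 0b11110011 ⊕ 0b10001011 = 0b01111000.
P3: E(K, 0b11110011) = 0b10001101; 0b00010100 ⊕ 0b10001101 = 0b10011001.
Blocks that differ from the original plaintext: P2, P3.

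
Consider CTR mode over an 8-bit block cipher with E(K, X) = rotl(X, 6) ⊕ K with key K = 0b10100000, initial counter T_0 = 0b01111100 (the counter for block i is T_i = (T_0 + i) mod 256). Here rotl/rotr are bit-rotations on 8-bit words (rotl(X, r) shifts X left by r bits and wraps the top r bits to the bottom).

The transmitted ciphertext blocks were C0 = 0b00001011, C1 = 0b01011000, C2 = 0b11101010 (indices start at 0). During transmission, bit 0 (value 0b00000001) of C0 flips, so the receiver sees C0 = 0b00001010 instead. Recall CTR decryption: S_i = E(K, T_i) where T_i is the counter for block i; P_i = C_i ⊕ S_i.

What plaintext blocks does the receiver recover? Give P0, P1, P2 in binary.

Only C0 changed, to 0b00001010. In CTR, a change in C_i flips the same bit in P_i only; the keystream is unaffected. Decrypting the received ciphertext:
P0: T = 0b01111100, S = E(K, T) = 0b10111111; 0b00001010 ⊕ 0b10111111 = 0b10110101.
P1: T = 0b01111101, S = E(K, T) = 0b11111111; 0b01011000 ⊕ 0b11111111 = 0b10100111.
P2: T = 0b01111110, S = E(K, T) = 0b00111111; 0b11101010 ⊕ 0b00111111 = 0b11010101.
Blocks that differ from the original plaintext: P0.

P0 = 0b10110101, P1 = 0b10100111, P2 = 0b11010101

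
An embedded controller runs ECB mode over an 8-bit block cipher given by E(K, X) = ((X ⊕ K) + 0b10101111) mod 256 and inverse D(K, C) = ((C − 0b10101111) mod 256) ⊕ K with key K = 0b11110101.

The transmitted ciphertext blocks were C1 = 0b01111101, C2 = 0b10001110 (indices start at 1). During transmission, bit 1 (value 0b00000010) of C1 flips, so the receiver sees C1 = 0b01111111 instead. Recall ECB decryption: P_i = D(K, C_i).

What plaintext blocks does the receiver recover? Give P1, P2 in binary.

Only C1 changed, to 0b01111111. In ECB, a change in C_i affects only P_i. Decrypting the received ciphertext:
P1: D(K, 0b01111111) = 0b00100101.
P2: D(K, 0b10001110) = 0b00101010.
Blocks that differ from the original plaintext: P1.

P1 = 0b00100101, P2 = 0b00101010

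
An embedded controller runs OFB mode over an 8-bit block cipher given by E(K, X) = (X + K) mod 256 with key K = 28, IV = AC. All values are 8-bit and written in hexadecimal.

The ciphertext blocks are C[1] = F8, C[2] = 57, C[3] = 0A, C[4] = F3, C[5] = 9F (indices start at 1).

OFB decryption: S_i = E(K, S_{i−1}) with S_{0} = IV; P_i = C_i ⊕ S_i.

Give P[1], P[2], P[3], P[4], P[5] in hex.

P[1] = 2C, P[2] = AB, P[3] = 2E, P[4] = BF, P[5] = EB

P[1]: S = E(K, AC) = D4; F8 ⊕ D4 = 2C.
P[2]: S = E(K, D4) = FC; 57 ⊕ FC = AB.
P[3]: S = E(K, FC) = 24; 0A ⊕ 24 = 2E.
P[4]: S = E(K, 24) = 4C; F3 ⊕ 4C = BF.
P[5]: S = E(K, 4C) = 74; 9F ⊕ 74 = EB.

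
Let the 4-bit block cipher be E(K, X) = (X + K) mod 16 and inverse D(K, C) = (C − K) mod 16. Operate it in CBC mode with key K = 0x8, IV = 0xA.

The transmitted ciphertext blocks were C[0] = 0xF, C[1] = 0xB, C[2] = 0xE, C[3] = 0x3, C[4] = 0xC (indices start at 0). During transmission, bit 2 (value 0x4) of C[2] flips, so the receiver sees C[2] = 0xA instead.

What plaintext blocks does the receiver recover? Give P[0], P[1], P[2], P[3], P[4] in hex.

CBC decryption: P_i = D(K, C_i) ⊕ C_{i−1}, with C_{−1} = IV.
Only C[2] changed, to 0xA. In CBC, a change in C_i garbles P_i and flips the same bit in P_{i+1}. Decrypting the received ciphertext:
P[0]: D(K, 0xF) = 0x7; 0x7 ⊕ 0xA = 0xD.
P[1]: D(K, 0xB) = 0x3; 0x3 ⊕ 0xF = 0xC.
P[2]: D(K, 0xA) = 0x2; 0x2 ⊕ 0xB = 0x9.
P[3]: D(K, 0x3) = 0xB; 0xB ⊕ 0xA = 0x1.
P[4]: D(K, 0xC) = 0x4; 0x4 ⊕ 0x3 = 0x7.
Blocks that differ from the original plaintext: P[2], P[3].

P[0] = 0xD, P[1] = 0xC, P[2] = 0x9, P[3] = 0x1, P[4] = 0x7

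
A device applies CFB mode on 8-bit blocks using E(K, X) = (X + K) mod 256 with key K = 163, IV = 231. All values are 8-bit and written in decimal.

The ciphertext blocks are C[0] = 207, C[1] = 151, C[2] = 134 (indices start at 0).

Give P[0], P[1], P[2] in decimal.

P[0] = 69, P[1] = 229, P[2] = 188

CFB decryption: P_i = C_i ⊕ E(K, C_{i−1}), with C_{−1} = IV.
P[0]: E(K, 231) = 138; 207 ⊕ 138 = 69.
P[1]: E(K, 207) = 114; 151 ⊕ 114 = 229.
P[2]: E(K, 151) = 58; 134 ⊕ 58 = 188.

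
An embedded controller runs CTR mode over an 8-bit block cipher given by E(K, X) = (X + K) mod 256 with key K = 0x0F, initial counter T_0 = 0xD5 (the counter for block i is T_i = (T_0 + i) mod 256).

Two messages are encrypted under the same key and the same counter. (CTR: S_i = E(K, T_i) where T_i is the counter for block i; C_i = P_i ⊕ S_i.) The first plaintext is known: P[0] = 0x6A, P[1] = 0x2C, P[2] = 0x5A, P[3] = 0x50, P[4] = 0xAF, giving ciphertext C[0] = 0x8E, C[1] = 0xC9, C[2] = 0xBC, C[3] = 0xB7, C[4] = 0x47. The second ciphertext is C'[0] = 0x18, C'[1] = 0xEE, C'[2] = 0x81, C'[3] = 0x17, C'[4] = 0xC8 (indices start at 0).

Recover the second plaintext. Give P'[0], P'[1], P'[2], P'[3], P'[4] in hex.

In CTR with a reused counter, both messages share the same keystream S_i, so C_i ⊕ C'_i = P_i ⊕ P'_i and thus P'_i = P_i ⊕ C_i ⊕ C'_i.
P'[0]: 0x6A ⊕ 0x8E ⊕ 0x18 = 0xFC.
P'[1]: 0x2C ⊕ 0xC9 ⊕ 0xEE = 0x0B.
P'[2]: 0x5A ⊕ 0xBC ⊕ 0x81 = 0x67.
P'[3]: 0x50 ⊕ 0xB7 ⊕ 0x17 = 0xF0.
P'[4]: 0xAF ⊕ 0x47 ⊕ 0xC8 = 0x20.

P'[0] = 0xFC, P'[1] = 0x0B, P'[2] = 0x67, P'[3] = 0xF0, P'[4] = 0x20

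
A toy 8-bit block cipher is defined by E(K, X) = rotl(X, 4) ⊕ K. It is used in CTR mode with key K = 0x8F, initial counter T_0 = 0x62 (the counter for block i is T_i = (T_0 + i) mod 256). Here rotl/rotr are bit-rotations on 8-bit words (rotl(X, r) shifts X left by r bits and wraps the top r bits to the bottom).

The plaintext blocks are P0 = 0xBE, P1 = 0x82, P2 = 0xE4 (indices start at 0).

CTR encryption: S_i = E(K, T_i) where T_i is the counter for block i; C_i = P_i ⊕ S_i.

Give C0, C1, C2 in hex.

C0 = 0x17, C1 = 0x3B, C2 = 0x2D

C0: T = 0x62, S = E(K, T) = 0xA9; 0xBE ⊕ 0xA9 = 0x17.
C1: T = 0x63, S = E(K, T) = 0xB9; 0x82 ⊕ 0xB9 = 0x3B.
C2: T = 0x64, S = E(K, T) = 0xC9; 0xE4 ⊕ 0xC9 = 0x2D.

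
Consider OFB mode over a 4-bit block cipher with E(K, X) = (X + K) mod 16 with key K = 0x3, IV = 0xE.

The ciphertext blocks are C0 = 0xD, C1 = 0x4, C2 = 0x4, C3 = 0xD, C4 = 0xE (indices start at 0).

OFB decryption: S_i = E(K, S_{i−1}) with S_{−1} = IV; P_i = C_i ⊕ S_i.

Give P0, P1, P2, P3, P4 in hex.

P0 = 0xC, P1 = 0x0, P2 = 0x3, P3 = 0x7, P4 = 0x3

P0: S = E(K, 0xE) = 0x1; 0xD ⊕ 0x1 = 0xC.
P1: S = E(K, 0x1) = 0x4; 0x4 ⊕ 0x4 = 0x0.
P2: S = E(K, 0x4) = 0x7; 0x4 ⊕ 0x7 = 0x3.
P3: S = E(K, 0x7) = 0xA; 0xD ⊕ 0xA = 0x7.
P4: S = E(K, 0xA) = 0xD; 0xE ⊕ 0xD = 0x3.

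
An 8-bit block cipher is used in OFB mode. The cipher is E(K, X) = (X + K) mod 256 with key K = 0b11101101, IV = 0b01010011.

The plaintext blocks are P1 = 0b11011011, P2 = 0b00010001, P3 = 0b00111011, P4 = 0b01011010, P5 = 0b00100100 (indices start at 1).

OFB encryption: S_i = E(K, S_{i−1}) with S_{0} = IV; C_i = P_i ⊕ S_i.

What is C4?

C4 = 0b01011101

C1: S = E(K, 0b01010011) = 0b01000000; 0b11011011 ⊕ 0b01000000 = 0b10011011.
C2: S = E(K, 0b01000000) = 0b00101101; 0b00010001 ⊕ 0b00101101 = 0b00111100.
C3: S = E(K, 0b00101101) = 0b00011010; 0b00111011 ⊕ 0b00011010 = 0b00100001.
C4: S = E(K, 0b00011010) = 0b00000111; 0b01011010 ⊕ 0b00000111 = 0b01011101.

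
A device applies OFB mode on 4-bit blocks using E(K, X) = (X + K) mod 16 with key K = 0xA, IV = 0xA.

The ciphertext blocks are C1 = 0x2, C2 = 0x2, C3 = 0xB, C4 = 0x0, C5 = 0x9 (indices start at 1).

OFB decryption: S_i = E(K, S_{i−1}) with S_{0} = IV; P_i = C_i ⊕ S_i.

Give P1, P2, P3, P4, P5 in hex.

P1 = 0x6, P2 = 0xC, P3 = 0x3, P4 = 0x2, P5 = 0x5

P1: S = E(K, 0xA) = 0x4; 0x2 ⊕ 0x4 = 0x6.
P2: S = E(K, 0x4) = 0xE; 0x2 ⊕ 0xE = 0xC.
P3: S = E(K, 0xE) = 0x8; 0xB ⊕ 0x8 = 0x3.
P4: S = E(K, 0x8) = 0x2; 0x0 ⊕ 0x2 = 0x2.
P5: S = E(K, 0x2) = 0xC; 0x9 ⊕ 0xC = 0x5.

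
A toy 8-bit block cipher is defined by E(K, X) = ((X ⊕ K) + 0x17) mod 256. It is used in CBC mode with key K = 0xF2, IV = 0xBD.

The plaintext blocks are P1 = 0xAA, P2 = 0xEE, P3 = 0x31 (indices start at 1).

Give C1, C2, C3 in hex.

C1 = 0xFC, C2 = 0xF7, C3 = 0x4B

CBC encryption: C_i = E(K, P_i ⊕ C_{i−1}), with C_{0} = IV.
C1: P1 ⊕ 0xBD = 0x17; E(K, 0x17) = 0xFC.
C2: P2 ⊕ 0xFC = 0x12; E(K, 0x12) = 0xF7.
C3: P3 ⊕ 0xF7 = 0xC6; E(K, 0xC6) = 0x4B.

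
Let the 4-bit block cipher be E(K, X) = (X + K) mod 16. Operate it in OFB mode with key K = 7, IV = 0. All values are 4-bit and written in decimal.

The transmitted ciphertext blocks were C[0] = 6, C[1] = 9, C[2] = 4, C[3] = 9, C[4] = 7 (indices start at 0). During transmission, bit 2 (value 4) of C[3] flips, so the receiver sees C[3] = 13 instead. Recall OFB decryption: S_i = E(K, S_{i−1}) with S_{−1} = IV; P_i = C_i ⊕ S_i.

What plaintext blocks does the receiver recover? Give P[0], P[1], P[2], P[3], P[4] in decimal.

P[0] = 1, P[1] = 7, P[2] = 1, P[3] = 1, P[4] = 4

Only C[3] changed, to 13. In OFB, a change in C_i flips the same bit in P_i only; the keystream is unaffected. Decrypting the received ciphertext:
P[0]: S = E(K, 0) = 7; 6 ⊕ 7 = 1.
P[1]: S = E(K, 7) = 14; 9 ⊕ 14 = 7.
P[2]: S = E(K, 14) = 5; 4 ⊕ 5 = 1.
P[3]: S = E(K, 5) = 12; 13 ⊕ 12 = 1.
P[4]: S = E(K, 12) = 3; 7 ⊕ 3 = 4.
Blocks that differ from the original plaintext: P[3].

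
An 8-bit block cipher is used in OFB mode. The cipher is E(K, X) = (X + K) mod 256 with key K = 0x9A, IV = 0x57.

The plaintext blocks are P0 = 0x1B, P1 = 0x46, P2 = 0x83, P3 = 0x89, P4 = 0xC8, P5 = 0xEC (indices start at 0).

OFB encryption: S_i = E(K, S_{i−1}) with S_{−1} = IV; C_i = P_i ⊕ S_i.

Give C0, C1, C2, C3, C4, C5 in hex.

C0 = 0xEA, C1 = 0xCD, C2 = 0xA6, C3 = 0x36, C4 = 0x91, C5 = 0x1F

C0: S = E(K, 0x57) = 0xF1; 0x1B ⊕ 0xF1 = 0xEA.
C1: S = E(K, 0xF1) = 0x8B; 0x46 ⊕ 0x8B = 0xCD.
C2: S = E(K, 0x8B) = 0x25; 0x83 ⊕ 0x25 = 0xA6.
C3: S = E(K, 0x25) = 0xBF; 0x89 ⊕ 0xBF = 0x36.
C4: S = E(K, 0xBF) = 0x59; 0xC8 ⊕ 0x59 = 0x91.
C5: S = E(K, 0x59) = 0xF3; 0xEC ⊕ 0xF3 = 0x1F.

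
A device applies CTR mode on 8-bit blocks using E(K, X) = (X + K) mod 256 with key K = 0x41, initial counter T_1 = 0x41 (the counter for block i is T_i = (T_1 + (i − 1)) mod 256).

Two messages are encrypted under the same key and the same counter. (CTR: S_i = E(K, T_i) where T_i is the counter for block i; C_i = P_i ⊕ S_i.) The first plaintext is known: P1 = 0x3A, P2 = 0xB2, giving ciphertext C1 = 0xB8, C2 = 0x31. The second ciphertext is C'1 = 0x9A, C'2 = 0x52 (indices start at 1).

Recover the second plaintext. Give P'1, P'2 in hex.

In CTR with a reused counter, both messages share the same keystream S_i, so C_i ⊕ C'_i = P_i ⊕ P'_i and thus P'_i = P_i ⊕ C_i ⊕ C'_i.
P'1: 0x3A ⊕ 0xB8 ⊕ 0x9A = 0x18.
P'2: 0xB2 ⊕ 0x31 ⊕ 0x52 = 0xD1.

P'1 = 0x18, P'2 = 0xD1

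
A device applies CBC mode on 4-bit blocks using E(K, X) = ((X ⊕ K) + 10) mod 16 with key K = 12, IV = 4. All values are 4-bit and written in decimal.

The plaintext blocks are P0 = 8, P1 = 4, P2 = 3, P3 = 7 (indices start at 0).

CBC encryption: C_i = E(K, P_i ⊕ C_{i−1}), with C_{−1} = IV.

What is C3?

C0: P0 ⊕ 4 = 12; E(K, 12) = 10.
C1: P1 ⊕ 10 = 14; E(K, 14) = 12.
C2: P2 ⊕ 12 = 15; E(K, 15) = 13.
C3: P3 ⊕ 13 = 10; E(K, 10) = 0.

C3 = 0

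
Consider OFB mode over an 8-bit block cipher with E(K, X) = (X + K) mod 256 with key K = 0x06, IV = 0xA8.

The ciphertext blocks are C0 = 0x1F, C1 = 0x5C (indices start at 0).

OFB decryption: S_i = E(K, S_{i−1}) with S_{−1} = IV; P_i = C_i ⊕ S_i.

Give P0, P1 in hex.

P0: S = E(K, 0xA8) = 0xAE; 0x1F ⊕ 0xAE = 0xB1.
P1: S = E(K, 0xAE) = 0xB4; 0x5C ⊕ 0xB4 = 0xE8.

P0 = 0xB1, P1 = 0xE8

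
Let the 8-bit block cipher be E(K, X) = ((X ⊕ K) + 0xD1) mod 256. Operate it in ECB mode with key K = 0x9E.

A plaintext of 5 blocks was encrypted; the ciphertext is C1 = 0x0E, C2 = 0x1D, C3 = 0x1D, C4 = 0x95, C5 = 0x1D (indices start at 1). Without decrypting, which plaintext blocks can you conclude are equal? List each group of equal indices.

ECB encrypts each block independently with the same key, so equal ciphertext blocks imply equal plaintext blocks.
C2 = C3 = C5 = 0x1D, so P2 = P3 = P5.

P2 = P3 = P5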